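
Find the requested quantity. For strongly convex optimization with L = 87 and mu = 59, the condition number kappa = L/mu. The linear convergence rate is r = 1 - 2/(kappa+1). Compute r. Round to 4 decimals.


Step 1: Compute the condition number.
kappa = L/mu = 87/59 = 1.4746
Step 2: Compute the convergence rate.
r = 1 - 2/(kappa + 1) = 1 - 2*mu/(L + mu) = (L - mu)/(L + mu) = 28/146 = 0.1918


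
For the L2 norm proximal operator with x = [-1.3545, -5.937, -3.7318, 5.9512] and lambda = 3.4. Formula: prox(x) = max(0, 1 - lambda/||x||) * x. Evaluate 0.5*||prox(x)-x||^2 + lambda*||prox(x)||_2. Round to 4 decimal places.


Step 1: Compute ||x||.
||x|| = 9.2965
Step 2: Compute scaling factor.
scale = max(0, 1 - 3.4/9.2965) = 0.6343
Step 3: prox(x) = [-0.8591, -3.7657, -2.367, 3.7747]
||prox(x)|| = 5.8965
Step 4: Proximal objective.
0.5*||prox-x||^2 = 5.78
lambda*||prox|| = 20.0481
Total = 25.8283


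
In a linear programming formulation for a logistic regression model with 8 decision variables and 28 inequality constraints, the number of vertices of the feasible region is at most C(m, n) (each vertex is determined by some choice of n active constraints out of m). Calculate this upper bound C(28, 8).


Each vertex corresponds to some choice of n active constraints out of m, so the number of vertices is at most C(m, n) = m! / (n!(m-n)!).
m = 28, n = 8
Numerator: 28 * 27 * 26 * 25 * 24 * 23 * 22 * 21
Denominator: 8! = 40320
C(28, 8) = 3108105


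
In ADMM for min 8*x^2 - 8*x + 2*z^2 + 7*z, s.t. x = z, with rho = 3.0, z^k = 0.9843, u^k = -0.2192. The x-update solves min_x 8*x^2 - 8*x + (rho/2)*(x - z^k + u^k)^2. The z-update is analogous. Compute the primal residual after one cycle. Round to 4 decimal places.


ADMM iteration with rho = 3.0, z^k = 0.9843, u^k = -0.2192
Step 1: x-update.
Minimize 8*x^2 - 8*x + (3.0/2)*(x - 0.9843 - 0.2192)^2
FOC: (2*8 + 3.0)*x = 8 + 3.0*(0.9843 + 0.2192)
x^{k+1} = 0.6111
Step 2: z-update.
Minimize 2*z^2 + 7*z + (3.0/2)*(0.6111 - z - 0.2192)^2
FOC: (2*2 + 3.0)*z = -7 + 3.0*(0.6111 - 0.2192)
z^{k+1} = -0.8321
Step 3: u-update.
u^{k+1} = -0.2192 + 0.6111 + 0.8321 = 1.2239
Step 4: Primal residual = |0.6111 + 0.8321| = 1.4431


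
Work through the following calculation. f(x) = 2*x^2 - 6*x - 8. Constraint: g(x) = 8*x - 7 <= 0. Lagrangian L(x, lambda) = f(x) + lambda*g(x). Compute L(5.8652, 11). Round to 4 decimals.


Step 1: Evaluate f(x).
f(5.8652) = 2*5.8652^2 - 6*5.8652 - 8 = 25.6099
Step 2: Evaluate g(x).
g(5.8652) = 8*5.8652 - 7 = 39.9216
Step 3: Compute Lagrangian.
L = 25.6099 + 11*39.9216 = 464.7475


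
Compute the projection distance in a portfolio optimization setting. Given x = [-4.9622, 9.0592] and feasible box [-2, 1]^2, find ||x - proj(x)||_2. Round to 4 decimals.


Project each component onto [-2, 1].
clip(-4.9622) = -2.0, clip(9.0592) = 1.0
Projection = [-2.0, 1.0]
Squared diffs: [8.7746, 64.9507]
Distance = sqrt(73.7253) = 8.5863


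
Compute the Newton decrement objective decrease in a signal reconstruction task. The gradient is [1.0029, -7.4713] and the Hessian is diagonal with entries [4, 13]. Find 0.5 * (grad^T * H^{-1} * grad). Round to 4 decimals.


Step 1: H is diagonal, so H^(-1) * g = [0.2507, -0.5747].
Step 2: g^T H^(-1) g = sum_i g_i^2 / H_ii
  = (1.0029)^2/4 + (-7.4713)^2/13
  = 0.2515 + 4.2939 = 4.5453
Step 3: Objective decrease = 0.5 * g^T H^(-1) g = 2.2727


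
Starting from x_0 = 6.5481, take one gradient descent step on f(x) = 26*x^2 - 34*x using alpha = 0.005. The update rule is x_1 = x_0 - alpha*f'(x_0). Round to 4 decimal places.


We compute the gradient at x_0 and apply the update.
f'(x) = 52*x - 34
f'(6.5481) = 52*6.5481 - 34 = 306.5012
x_1 = 6.5481 - 0.005*306.5012 = 5.0156


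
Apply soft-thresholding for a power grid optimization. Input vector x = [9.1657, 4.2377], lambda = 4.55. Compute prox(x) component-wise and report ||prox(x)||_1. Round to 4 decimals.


Soft-thresholding with lambda = 4.55:
prox(9.1657) = sign(9.1657)*max(|9.1657| - 4.55, 0) = 4.6157
prox(4.2377) = sign(4.2377)*max(|4.2377| - 4.55, 0) = 0.0
prox(x) = [4.6157, 0.0]
||prox(x)||_1 = 4.6157 + 0.0 = 4.6157


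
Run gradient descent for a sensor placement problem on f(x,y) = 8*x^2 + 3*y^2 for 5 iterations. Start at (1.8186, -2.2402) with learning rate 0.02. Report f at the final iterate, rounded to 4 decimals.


Gradient descent on f(x,y) = 8*x^2 + 3*y^2.
Starting point: (1.8186, -2.2402), alpha = 0.02
Step 1: grad_x = 2*8*1.8186 = 29.0976, grad_y = 2*3*-2.2402 = -13.4412
  x_1 = 1.8186 - 0.02*29.0976 = 1.2366
  y_1 = -2.2402 - 0.02*-13.4412 = -1.9714
Step 2: grad_x = 2*8*1.2366 = 19.7864, grad_y = 2*3*-1.9714 = -11.8283
  x_2 = 1.2366 - 0.02*19.7864 = 0.8409
  y_2 = -1.9714 - 0.02*-11.8283 = -1.7348
Step 3: grad_x = 2*8*0.8409 = 13.4547, grad_y = 2*3*-1.7348 = -10.4089
  x_3 = 0.8409 - 0.02*13.4547 = 0.5718
  y_3 = -1.7348 - 0.02*-10.4089 = -1.5266
Step 4: grad_x = 2*8*0.5718 = 9.1492, grad_y = 2*3*-1.5266 = -9.1598
  x_4 = 0.5718 - 0.02*9.1492 = 0.3888
  y_4 = -1.5266 - 0.02*-9.1598 = -1.3434
Step 5: grad_x = 2*8*0.3888 = 6.2215, grad_y = 2*3*-1.3434 = -8.0606
  x_5 = 0.3888 - 0.02*6.2215 = 0.2644
  y_5 = -1.3434 - 0.02*-8.0606 = -1.1822
f(0.2644, -1.1822) = 8*0.2644^2 + 3*(-1.1822)^2 = 4.7523


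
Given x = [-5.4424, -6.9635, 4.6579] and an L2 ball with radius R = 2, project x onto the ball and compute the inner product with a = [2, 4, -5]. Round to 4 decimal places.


Step 1: Compute ||x|| (intermediates to 6 decimals).
||x|| = sqrt((-5.4424)^2 + (-6.9635)^2 + 4.6579^2) = 9.990299
Step 2: Project.
Since ||x|| > R, scale = R/||x|| = 2/9.990299 = 0.200194, proj(x) = scale * x
proj(x) = [-1.089536, -1.394051, 0.932484]
Step 3: Dot product.
a^T * proj(x) = 2*(-1.089536) + 4*(-1.394051) - 5*0.932484 = -12.4177


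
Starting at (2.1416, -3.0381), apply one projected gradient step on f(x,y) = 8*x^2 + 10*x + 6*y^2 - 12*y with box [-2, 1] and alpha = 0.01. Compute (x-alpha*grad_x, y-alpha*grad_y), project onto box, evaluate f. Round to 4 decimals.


Step 1: Compute gradient at (2.1416, -3.0381).
grad_x = 2*8*2.1416 + 10 = 44.2656
grad_y = 2*6*-3.0381 - 12 = -48.4572
Step 2: Gradient step.
x_raw = 2.1416 - 0.01*44.2656 = 1.6989
y_raw = -3.0381 - 0.01*-48.4572 = -2.5535
Step 3: Project onto [-2, 1].
x_proj = clip(1.6989) = 1.0
y_proj = clip(-2.5535) = -2.0
Step 4: Evaluate f.
f(1.0, -2.0) = 66.0


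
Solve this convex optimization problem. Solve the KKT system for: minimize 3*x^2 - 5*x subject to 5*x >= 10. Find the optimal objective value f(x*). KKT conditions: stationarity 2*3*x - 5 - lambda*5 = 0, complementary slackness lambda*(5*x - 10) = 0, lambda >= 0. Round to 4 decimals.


Step 1: Try lambda = 0 (constraint inactive).
x_unc = 5/(2*3) = 0.8333
Check: 5*0.8333 = 4.1665 < 10 -- violated!
Step 2: Constraint must be active: 5*x = 10
x* = 10/5 = 2.0
lambda = (2*3*2.0 - 5)/5 = 1.4
Step 3: Compute optimal value.
f(x*) = 3*2.0^2 - 5*2.0 = 2.0


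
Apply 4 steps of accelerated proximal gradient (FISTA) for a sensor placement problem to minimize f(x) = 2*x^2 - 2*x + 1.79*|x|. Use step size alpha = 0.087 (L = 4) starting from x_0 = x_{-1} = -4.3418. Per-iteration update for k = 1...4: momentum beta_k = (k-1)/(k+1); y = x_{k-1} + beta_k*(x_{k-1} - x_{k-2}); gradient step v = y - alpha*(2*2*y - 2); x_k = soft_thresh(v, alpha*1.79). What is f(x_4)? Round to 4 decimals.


FISTA on f(x) = 2*x^2 - 2*x + 1.79*|x|
L = 4, alpha = 0.087
Iteration 1: beta = 0.0, y = -4.3418 + 0.0*(-4.3418 + 4.3418) = -4.3418
  grad(y) = -19.3672, v = y - alpha*grad = -2.6569
  prox(v) = soft_thresh(-2.6569, 0.1557) = -2.5011
Iteration 2: beta = 0.3333, y = -2.5011 + 0.3333*(-2.5011 + 4.3418) = -1.8876
  grad(y) = -9.5503, v = y - alpha*grad = -1.0567
  prox(v) = soft_thresh(-1.0567, 0.1557) = -0.901
Iteration 3: beta = 0.5, y = -0.901 + 0.5*(-0.901 + 2.5011) = -0.1009
  grad(y) = -2.4035, v = y - alpha*grad = 0.1082
  prox(v) = soft_thresh(0.1082, 0.1557) = 0.0
Iteration 4: beta = 0.6, y = 0.0 + 0.6*(0.0 + 0.901) = 0.5406
  grad(y) = 0.1623, v = y - alpha*grad = 0.5265
  prox(v) = soft_thresh(0.5265, 0.1557) = 0.3707
f(x_4) = 2*0.3707^2 - 2*0.3707 + 1.79*|0.3707| = 0.197


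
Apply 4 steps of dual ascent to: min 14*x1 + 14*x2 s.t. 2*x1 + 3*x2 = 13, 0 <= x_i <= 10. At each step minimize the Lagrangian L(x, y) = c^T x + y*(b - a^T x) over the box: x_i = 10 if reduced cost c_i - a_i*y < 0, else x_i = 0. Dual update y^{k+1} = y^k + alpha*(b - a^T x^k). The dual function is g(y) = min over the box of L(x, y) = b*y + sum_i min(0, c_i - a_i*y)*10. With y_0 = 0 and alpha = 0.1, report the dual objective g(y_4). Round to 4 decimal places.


Dual ascent for LP: min 14*x1 + 14*x2, 2*x1 + 3*x2 = 13, 0 <= x_i <= 10
Step 1: y^k = 0.0, reduced costs: (14.0, 14.0)
  x^k = (0.0, 0.0), subgradient = b - a^T x = 13.0
  y^{k+1} = 0.0 + 0.1*13.0 = 1.3
Step 2: y^k = 1.3, reduced costs: (11.4, 10.1)
  x^k = (0.0, 0.0), subgradient = b - a^T x = 13.0
  y^{k+1} = 1.3 + 0.1*13.0 = 2.6
Step 3: y^k = 2.6, reduced costs: (8.8, 6.2)
  x^k = (0.0, 0.0), subgradient = b - a^T x = 13.0
  y^{k+1} = 2.6 + 0.1*13.0 = 3.9
Step 4: y^k = 3.9, reduced costs: (6.2, 2.3)
  x^k = (0.0, 0.0), subgradient = b - a^T x = 13.0
  y^{k+1} = 3.9 + 0.1*13.0 = 5.2
Dual objective at y_4 = 5.2: reduced costs (3.6, -1.6), box minimizer x = (0.0, 10.0)
g(y_4) = b*y + (c1 - a1*y)*x1 + (c2 - a2*y)*x2 = 13*5.2 + 3.6*0.0 + (-1.6)*10.0 = 67.6 + 0.0 - 16.0 = 51.6


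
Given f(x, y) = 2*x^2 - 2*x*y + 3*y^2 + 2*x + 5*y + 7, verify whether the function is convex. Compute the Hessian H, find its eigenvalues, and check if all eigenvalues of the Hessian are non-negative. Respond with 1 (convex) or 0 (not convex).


The Hessian of f(x,y) = 2*x^2 - 2*x*y + 3*y^2 + 2*x + 5*y + 7 is:
H = [[4, -2], [-2, 6]]
Trace = 4 + 6 = 10
Determinant = 4*6 - (-2)^2 = 20
Discriminant = (10)^2 - 4*20 = 20.0
Eigenvalues: lambda_1 = 2.7639, lambda_2 = 7.2361
The function is convex.

1


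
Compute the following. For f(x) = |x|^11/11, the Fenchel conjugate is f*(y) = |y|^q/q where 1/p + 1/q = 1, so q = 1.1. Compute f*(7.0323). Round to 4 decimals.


The conjugate exponent q satisfies 1/p + 1/q = 1.
p = 11, so q = 11/(11 - 1) = 1.1
|y|^q = 7.0323^1.1 = 8.5469
f*(7.0323) = 8.5469 / 1.1 = 7.7699


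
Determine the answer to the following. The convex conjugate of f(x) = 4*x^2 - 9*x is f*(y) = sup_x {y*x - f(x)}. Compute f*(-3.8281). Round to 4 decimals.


f*(y) = sup_x {y*x - a*x^2 - b*x} = sup_x {(y-b)*x - a*x^2}
FOC: (y - b) - 2a*x = 0 => x* = (y - b)/(2a)
x* = (-3.8281 + 9)/(2*4) = 0.6465
f*(-3.8281) = (y-b)^2/(4a) = (-3.8281 + 9)^2/(4*4)
= 26.7485/16 = 1.6718


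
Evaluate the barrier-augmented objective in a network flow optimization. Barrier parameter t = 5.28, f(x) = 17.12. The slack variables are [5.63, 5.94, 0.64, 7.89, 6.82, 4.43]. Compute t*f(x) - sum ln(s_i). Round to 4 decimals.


Step 1: Compute log-barrier.
ln values: [1.7281, 1.7817, -0.4463, 2.0656, 1.9199, 1.4884]
phi = -(1.7281 + 1.7817 - 0.4463 + 2.0656 + 1.9199 + 1.4884) = -8.5374
Step 2: Compute augmented objective.
t*f(x) = 5.28*17.12 = 90.3936
Total = 90.3936 - 8.5374 = 81.8562


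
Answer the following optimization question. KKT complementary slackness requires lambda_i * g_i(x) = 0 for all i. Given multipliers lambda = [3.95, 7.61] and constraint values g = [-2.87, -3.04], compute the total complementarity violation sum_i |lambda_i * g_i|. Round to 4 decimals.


KKT complementary slackness check:
lambda_1 * g_1 = 3.95 * -2.87 = -11.3365
lambda_2 * g_2 = 7.61 * -3.04 = -23.1344
Total violation = 11.3365 + 23.1344 = 34.4709


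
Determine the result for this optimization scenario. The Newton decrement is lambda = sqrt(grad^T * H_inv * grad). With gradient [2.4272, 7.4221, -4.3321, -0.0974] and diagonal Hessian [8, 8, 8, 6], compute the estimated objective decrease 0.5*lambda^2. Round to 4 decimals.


Step 1: H is diagonal, so H^(-1) * g = [0.3034, 0.9278, -0.5415, -0.0162].
Step 2: g^T H^(-1) g = sum_i g_i^2 / H_ii
  = (2.4272)^2/8 + (7.4221)^2/8 + (-4.3321)^2/8 + (-0.0974)^2/6
  = 0.7364 + 6.8859 + 2.3459 + 0.0016 = 9.9698
Step 3: Objective decrease = 0.5 * g^T H^(-1) g = 4.9849


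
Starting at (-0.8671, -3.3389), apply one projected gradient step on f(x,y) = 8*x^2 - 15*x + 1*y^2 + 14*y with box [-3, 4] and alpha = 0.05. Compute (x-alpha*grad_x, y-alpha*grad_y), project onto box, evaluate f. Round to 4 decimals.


Step 1: Compute gradient at (-0.8671, -3.3389).
grad_x = 2*8*-0.8671 - 15 = -28.8736
grad_y = 2*1*-3.3389 + 14 = 7.3222
Step 2: Gradient step.
x_raw = -0.8671 - 0.05*-28.8736 = 0.5766
y_raw = -3.3389 - 0.05*7.3222 = -3.705
Step 3: Project onto [-3, 4].
x_proj = clip(0.5766) = 0.5766
y_proj = clip(-3.705) = -3.0
Step 4: Evaluate f.
f(0.5766, -3.0) = -38.9891


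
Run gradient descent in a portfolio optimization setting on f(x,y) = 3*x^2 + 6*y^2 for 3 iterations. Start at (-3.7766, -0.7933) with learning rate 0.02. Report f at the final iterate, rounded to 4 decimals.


Gradient descent on f(x,y) = 3*x^2 + 6*y^2.
Starting point: (-3.7766, -0.7933), alpha = 0.02
Step 1: grad_x = 2*3*-3.7766 = -22.6596, grad_y = 2*6*-0.7933 = -9.5196
  x_1 = -3.7766 - 0.02*-22.6596 = -3.3234
  y_1 = -0.7933 - 0.02*-9.5196 = -0.6029
Step 2: grad_x = 2*3*-3.3234 = -19.9404, grad_y = 2*6*-0.6029 = -7.2349
  x_2 = -3.3234 - 0.02*-19.9404 = -2.9246
  y_2 = -0.6029 - 0.02*-7.2349 = -0.4582
Step 3: grad_x = 2*3*-2.9246 = -17.5476, grad_y = 2*6*-0.4582 = -5.4985
  x_3 = -2.9246 - 0.02*-17.5476 = -2.5736
  y_3 = -0.4582 - 0.02*-5.4985 = -0.3482
f(-2.5736, -0.3482) = 3*(-2.5736)^2 + 6*(-0.3482)^2 = 20.5986


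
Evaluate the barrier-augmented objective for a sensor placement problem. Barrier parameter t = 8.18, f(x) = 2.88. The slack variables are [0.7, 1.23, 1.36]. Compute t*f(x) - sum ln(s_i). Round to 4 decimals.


Step 1: Compute log-barrier.
ln values: [-0.3567, 0.207, 0.3075]
phi = -(-0.3567 + 0.207 + 0.3075) = -0.1578
Step 2: Compute augmented objective.
t*f(x) = 8.18*2.88 = 23.5584
Total = 23.5584 - 0.1578 = 23.4006


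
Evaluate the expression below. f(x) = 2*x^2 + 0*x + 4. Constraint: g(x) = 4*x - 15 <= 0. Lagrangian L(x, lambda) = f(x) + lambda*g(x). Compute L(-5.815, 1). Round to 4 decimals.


Step 1: Evaluate f(x).
f(-5.815) = 2*(-5.815)^2 + 0*(-5.815) + 4 = 71.6285
Step 2: Evaluate g(x).
g(-5.815) = 4*-5.815 - 15 = -38.26
Step 3: Compute Lagrangian.
L = 71.6285 + 1*-38.26 = 33.3685


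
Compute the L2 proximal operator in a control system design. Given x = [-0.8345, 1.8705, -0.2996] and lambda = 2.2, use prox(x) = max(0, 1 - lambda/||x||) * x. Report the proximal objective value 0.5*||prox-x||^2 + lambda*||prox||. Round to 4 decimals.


Step 1: Compute ||x||.
||x|| = 2.07
Step 2: Compute scaling factor.
scale = max(0, 1 - 2.2/2.07) = 0.0
Step 3: prox(x) = [-0.0, 0.0, -0.0]
||prox(x)|| = 0.0
Step 4: Proximal objective.
0.5*||prox-x||^2 = 2.1425
lambda*||prox|| = 0.0
Total = 2.1425


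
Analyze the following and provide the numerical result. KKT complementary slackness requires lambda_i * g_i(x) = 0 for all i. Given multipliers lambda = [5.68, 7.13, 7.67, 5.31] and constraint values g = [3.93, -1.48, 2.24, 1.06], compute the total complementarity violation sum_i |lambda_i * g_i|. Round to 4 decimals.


KKT complementary slackness check:
lambda_1 * g_1 = 5.68 * 3.93 = 22.3224
lambda_2 * g_2 = 7.13 * -1.48 = -10.5524
lambda_3 * g_3 = 7.67 * 2.24 = 17.1808
lambda_4 * g_4 = 5.31 * 1.06 = 5.6286
Total violation = 22.3224 + 10.5524 + 17.1808 + 5.6286 = 55.6842


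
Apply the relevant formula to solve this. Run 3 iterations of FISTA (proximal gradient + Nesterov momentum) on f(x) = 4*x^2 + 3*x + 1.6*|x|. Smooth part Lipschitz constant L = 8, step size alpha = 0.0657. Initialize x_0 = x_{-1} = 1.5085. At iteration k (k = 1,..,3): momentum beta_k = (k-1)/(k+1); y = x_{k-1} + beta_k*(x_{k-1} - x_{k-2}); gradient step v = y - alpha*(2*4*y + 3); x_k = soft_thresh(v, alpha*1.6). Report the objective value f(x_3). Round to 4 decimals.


FISTA on f(x) = 4*x^2 + 3*x + 1.6*|x|
L = 8, alpha = 0.0657
Iteration 1: beta = 0.0, y = 1.5085 + 0.0*(1.5085 - 1.5085) = 1.5085
  grad(y) = 15.068, v = y - alpha*grad = 0.5185
  prox(v) = soft_thresh(0.5185, 0.1051) = 0.4134
Iteration 2: beta = 0.3333, y = 0.4134 + 0.3333*(0.4134 - 1.5085) = 0.0484
  grad(y) = 3.3871, v = y - alpha*grad = -0.1741
  prox(v) = soft_thresh(-0.1741, 0.1051) = -0.069
Iteration 3: beta = 0.5, y = -0.069 + 0.5*(-0.069 - 0.4134) = -0.3102
  grad(y) = 0.518, v = y - alpha*grad = -0.3443
  prox(v) = soft_thresh(-0.3443, 0.1051) = -0.2392
f(x_3) = 4*(-0.2392)^2 + 3*(-0.2392) + 1.6*|-0.2392| = -0.106


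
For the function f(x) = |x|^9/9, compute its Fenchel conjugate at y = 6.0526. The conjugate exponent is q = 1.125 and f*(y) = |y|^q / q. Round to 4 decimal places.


The conjugate exponent q satisfies 1/p + 1/q = 1.
p = 9, so q = 9/(9 - 1) = 1.125
|y|^q = 6.0526^1.125 = 7.5803
f*(6.0526) = 7.5803 / 1.125 = 6.738


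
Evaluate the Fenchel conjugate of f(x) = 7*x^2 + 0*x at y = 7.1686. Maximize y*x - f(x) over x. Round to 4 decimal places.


f*(y) = sup_x {y*x - a*x^2 - b*x} = sup_x {(y-b)*x - a*x^2}
FOC: (y - b) - 2a*x = 0 => x* = (y - b)/(2a)
x* = (7.1686 - 0)/(2*7) = 0.512
f*(7.1686) = (y-b)^2/(4a) = (7.1686 - 0)^2/(4*7)
= 51.3888/28 = 1.8353


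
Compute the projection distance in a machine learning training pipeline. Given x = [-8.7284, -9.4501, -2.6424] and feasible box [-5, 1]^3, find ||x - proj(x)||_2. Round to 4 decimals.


Project each component onto [-5, 1].
clip(-8.7284) = -5.0, clip(-9.4501) = -5.0, clip(-2.6424) = -2.6424
Projection = [-5.0, -5.0, -2.6424]
Squared diffs: [13.901, 19.8034, 0.0]
Distance = sqrt(33.7044) = 5.8055


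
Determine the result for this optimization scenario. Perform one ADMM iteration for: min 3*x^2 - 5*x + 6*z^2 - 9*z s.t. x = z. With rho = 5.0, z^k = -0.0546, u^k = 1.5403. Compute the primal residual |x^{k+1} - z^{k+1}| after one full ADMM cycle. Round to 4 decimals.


ADMM iteration with rho = 5.0, z^k = -0.0546, u^k = 1.5403
Step 1: x-update.
Minimize 3*x^2 - 5*x + (5.0/2)*(x + 0.0546 + 1.5403)^2
FOC: (2*3 + 5.0)*x = 5 + 5.0*(-0.0546 - 1.5403)
x^{k+1} = -0.2704
Step 2: z-update.
Minimize 6*z^2 - 9*z + (5.0/2)*(-0.2704 - z + 1.5403)^2
FOC: (2*6 + 5.0)*z = 9 + 5.0*(-0.2704 + 1.5403)
z^{k+1} = 0.9029
Step 3: u-update.
u^{k+1} = 1.5403 - 0.2704 - 0.9029 = 0.367
Step 4: Primal residual = |-0.2704 - 0.9029| = 1.1733


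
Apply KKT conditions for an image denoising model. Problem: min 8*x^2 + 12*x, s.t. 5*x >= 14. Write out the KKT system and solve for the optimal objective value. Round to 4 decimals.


Step 1: Try lambda = 0 (constraint inactive).
x_unc = -12/(2*8) = -0.75
Check: 5*-0.75 = -3.75 < 14 -- violated!
Step 2: Constraint must be active: 5*x = 14
x* = 14/5 = 2.8
lambda = (2*8*2.8 + 12)/5 = 11.36
Step 3: Compute optimal value.
f(x*) = 8*2.8^2 + 12*2.8 = 96.32


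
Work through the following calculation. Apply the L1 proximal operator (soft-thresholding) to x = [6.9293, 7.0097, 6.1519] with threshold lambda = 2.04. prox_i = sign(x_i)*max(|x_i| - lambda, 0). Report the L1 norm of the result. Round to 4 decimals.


Soft-thresholding with lambda = 2.04:
prox(6.9293) = sign(6.9293)*max(|6.9293| - 2.04, 0) = 4.8893
prox(7.0097) = sign(7.0097)*max(|7.0097| - 2.04, 0) = 4.9697
prox(6.1519) = sign(6.1519)*max(|6.1519| - 2.04, 0) = 4.1119
prox(x) = [4.8893, 4.9697, 4.1119]
||prox(x)||_1 = 4.8893 + 4.9697 + 4.1119 = 13.9709


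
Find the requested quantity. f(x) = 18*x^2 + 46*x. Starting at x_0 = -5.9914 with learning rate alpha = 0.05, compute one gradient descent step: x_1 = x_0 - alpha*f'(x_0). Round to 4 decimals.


We compute the gradient at x_0 and apply the update.
f'(x) = 36*x + 46
f'(-5.9914) = 36*-5.9914 + 46 = -169.6904
x_1 = -5.9914 - 0.05*-169.6904 = 2.4931


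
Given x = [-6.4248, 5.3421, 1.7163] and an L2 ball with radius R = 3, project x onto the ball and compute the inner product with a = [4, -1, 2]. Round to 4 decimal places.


Step 1: Compute ||x|| (intermediates to 6 decimals).
||x|| = sqrt((-6.4248)^2 + 5.3421^2 + 1.7163^2) = 8.530051
Step 2: Project.
Since ||x|| > R, scale = R/||x|| = 3/8.530051 = 0.351698, proj(x) = scale * x
proj(x) = [-2.259589, 1.878806, 0.603619]
Step 3: Dot product.
a^T * proj(x) = 4*(-2.259589) - 1*1.878806 + 2*0.603619 = -9.7099


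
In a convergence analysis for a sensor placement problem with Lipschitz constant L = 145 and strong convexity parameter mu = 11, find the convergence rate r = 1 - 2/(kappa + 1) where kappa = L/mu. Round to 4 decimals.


Step 1: Compute the condition number.
kappa = L/mu = 145/11 = 13.1818
Step 2: Compute the convergence rate.
r = 1 - 2/(kappa + 1) = 1 - 2*mu/(L + mu) = (L - mu)/(L + mu) = 134/156 = 0.859


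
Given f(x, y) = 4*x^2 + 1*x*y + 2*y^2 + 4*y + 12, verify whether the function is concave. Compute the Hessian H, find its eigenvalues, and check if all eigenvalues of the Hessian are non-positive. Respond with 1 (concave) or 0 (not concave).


The Hessian of f(x,y) = 4*x^2 + 1*x*y + 2*y^2 + 4*y + 12 is:
H = [[8, 1], [1, 4]]
Trace = 8 + 4 = 12
Determinant = 8*4 - (1)^2 = 31
Discriminant = (12)^2 - 4*31 = 20.0
Eigenvalues: lambda_1 = 3.7639, lambda_2 = 8.2361
The function is not concave.

0


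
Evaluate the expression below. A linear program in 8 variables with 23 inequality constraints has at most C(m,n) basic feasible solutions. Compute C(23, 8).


Each vertex corresponds to some choice of n active constraints out of m, so the number of vertices is at most C(m, n) = m! / (n!(m-n)!).
m = 23, n = 8
Numerator: 23 * 22 * 21 * 20 * 19 * 18 * 17 * 16
Denominator: 8! = 40320
C(23, 8) = 490314


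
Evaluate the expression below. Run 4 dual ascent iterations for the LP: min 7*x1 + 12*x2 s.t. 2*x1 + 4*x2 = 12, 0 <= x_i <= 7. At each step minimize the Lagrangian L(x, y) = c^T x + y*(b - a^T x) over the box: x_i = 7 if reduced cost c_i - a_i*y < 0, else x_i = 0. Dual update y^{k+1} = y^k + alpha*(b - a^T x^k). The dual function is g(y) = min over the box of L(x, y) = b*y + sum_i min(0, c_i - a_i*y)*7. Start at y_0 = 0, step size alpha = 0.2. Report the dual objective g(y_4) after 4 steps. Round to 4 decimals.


Dual ascent for LP: min 7*x1 + 12*x2, 2*x1 + 4*x2 = 12, 0 <= x_i <= 7
Step 1: y^k = 0.0, reduced costs: (7.0, 12.0)
  x^k = (0.0, 0.0), subgradient = b - a^T x = 12.0
  y^{k+1} = 0.0 + 0.2*12.0 = 2.4
Step 2: y^k = 2.4, reduced costs: (2.2, 2.4)
  x^k = (0.0, 0.0), subgradient = b - a^T x = 12.0
  y^{k+1} = 2.4 + 0.2*12.0 = 4.8
Step 3: y^k = 4.8, reduced costs: (-2.6, -7.2)
  x^k = (7.0, 7.0), subgradient = b - a^T x = -30.0
  y^{k+1} = 4.8 + 0.2*-30.0 = -1.2
Step 4: y^k = -1.2, reduced costs: (9.4, 16.8)
  x^k = (0.0, 0.0), subgradient = b - a^T x = 12.0
  y^{k+1} = -1.2 + 0.2*12.0 = 1.2
Dual objective at y_4 = 1.2: reduced costs (4.6, 7.2), box minimizer x = (0.0, 0.0)
g(y_4) = b*y + (c1 - a1*y)*x1 + (c2 - a2*y)*x2 = 12*1.2 + 4.6*0.0 + 7.2*0.0 = 14.4 + 0.0 + 0.0 = 14.4


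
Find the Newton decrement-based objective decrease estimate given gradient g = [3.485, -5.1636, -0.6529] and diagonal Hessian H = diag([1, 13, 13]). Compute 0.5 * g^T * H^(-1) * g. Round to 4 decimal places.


Step 1: H is diagonal, so H^(-1) * g = [3.485, -0.3972, -0.0502].
Step 2: g^T H^(-1) g = sum_i g_i^2 / H_ii
  = (3.485)^2/1 + (-5.1636)^2/13 + (-0.6529)^2/13
  = 12.1452 + 2.051 + 0.0328 = 14.229
Step 3: Objective decrease = 0.5 * g^T H^(-1) g = 7.1145


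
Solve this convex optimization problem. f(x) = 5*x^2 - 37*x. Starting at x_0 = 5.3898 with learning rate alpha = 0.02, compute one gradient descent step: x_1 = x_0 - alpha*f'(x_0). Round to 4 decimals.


We compute the gradient at x_0 and apply the update.
f'(x) = 10*x - 37
f'(5.3898) = 10*5.3898 - 37 = 16.898
x_1 = 5.3898 - 0.02*16.898 = 5.0518


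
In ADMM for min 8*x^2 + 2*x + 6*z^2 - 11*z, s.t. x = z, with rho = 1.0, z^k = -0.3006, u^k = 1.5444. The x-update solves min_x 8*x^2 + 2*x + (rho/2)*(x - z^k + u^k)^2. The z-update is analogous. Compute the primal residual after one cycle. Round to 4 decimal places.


ADMM iteration with rho = 1.0, z^k = -0.3006, u^k = 1.5444
Step 1: x-update.
Minimize 8*x^2 + 2*x + (1.0/2)*(x + 0.3006 + 1.5444)^2
FOC: (2*8 + 1.0)*x = -2 + 1.0*(-0.3006 - 1.5444)
x^{k+1} = -0.2262
Step 2: z-update.
Minimize 6*z^2 - 11*z + (1.0/2)*(-0.2262 - z + 1.5444)^2
FOC: (2*6 + 1.0)*z = 11 + 1.0*(-0.2262 + 1.5444)
z^{k+1} = 0.9476
Step 3: u-update.
u^{k+1} = 1.5444 - 0.2262 - 0.9476 = 0.3707
Step 4: Primal residual = |-0.2262 - 0.9476| = 1.1737


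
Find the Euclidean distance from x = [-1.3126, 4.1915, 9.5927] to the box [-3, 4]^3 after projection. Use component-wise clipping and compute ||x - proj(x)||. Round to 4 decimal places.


Project each component onto [-3, 4].
clip(-1.3126) = -1.3126, clip(4.1915) = 4.0, clip(9.5927) = 4.0
Projection = [-1.3126, 4.0, 4.0]
Squared diffs: [0.0, 0.0367, 31.2783]
Distance = sqrt(31.315) = 5.596


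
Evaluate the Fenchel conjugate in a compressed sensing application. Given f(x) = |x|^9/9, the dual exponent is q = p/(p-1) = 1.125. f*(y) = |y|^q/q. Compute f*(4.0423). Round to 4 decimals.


The conjugate exponent q satisfies 1/p + 1/q = 1.
p = 9, so q = 9/(9 - 1) = 1.125
|y|^q = 4.0423^1.125 = 4.8135
f*(4.0423) = 4.8135 / 1.125 = 4.2786


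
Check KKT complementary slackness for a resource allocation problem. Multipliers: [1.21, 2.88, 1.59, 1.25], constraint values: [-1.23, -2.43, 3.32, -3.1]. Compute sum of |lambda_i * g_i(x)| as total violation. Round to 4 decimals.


KKT complementary slackness check:
lambda_1 * g_1 = 1.21 * -1.23 = -1.4883
lambda_2 * g_2 = 2.88 * -2.43 = -6.9984
lambda_3 * g_3 = 1.59 * 3.32 = 5.2788
lambda_4 * g_4 = 1.25 * -3.1 = -3.875
Total violation = 1.4883 + 6.9984 + 5.2788 + 3.875 = 17.6405


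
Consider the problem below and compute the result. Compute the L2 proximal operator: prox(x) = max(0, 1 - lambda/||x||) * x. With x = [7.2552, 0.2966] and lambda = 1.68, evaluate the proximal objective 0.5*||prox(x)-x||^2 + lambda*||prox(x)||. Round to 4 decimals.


Step 1: Compute ||x||.
||x|| = 7.2613
Step 2: Compute scaling factor.
scale = max(0, 1 - 1.68/7.2613) = 0.7686
Step 3: prox(x) = [5.5766, 0.228]
||prox(x)|| = 5.5813
Step 4: Proximal objective.
0.5*||prox-x||^2 = 1.4112
lambda*||prox|| = 9.3766
Total = 10.7877


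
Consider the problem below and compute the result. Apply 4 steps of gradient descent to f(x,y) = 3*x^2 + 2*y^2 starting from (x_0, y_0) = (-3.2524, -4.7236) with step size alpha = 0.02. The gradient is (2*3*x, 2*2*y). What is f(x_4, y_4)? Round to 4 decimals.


Gradient descent on f(x,y) = 3*x^2 + 2*y^2.
Starting point: (-3.2524, -4.7236), alpha = 0.02
Step 1: grad_x = 2*3*-3.2524 = -19.5144, grad_y = 2*2*-4.7236 = -18.8944
  x_1 = -3.2524 - 0.02*-19.5144 = -2.8621
  y_1 = -4.7236 - 0.02*-18.8944 = -4.3457
Step 2: grad_x = 2*3*-2.8621 = -17.1727, grad_y = 2*2*-4.3457 = -17.3828
  x_2 = -2.8621 - 0.02*-17.1727 = -2.5187
  y_2 = -4.3457 - 0.02*-17.3828 = -3.9981
Step 3: grad_x = 2*3*-2.5187 = -15.112, grad_y = 2*2*-3.9981 = -15.9922
  x_3 = -2.5187 - 0.02*-15.112 = -2.2164
  y_3 = -3.9981 - 0.02*-15.9922 = -3.6782
Step 4: grad_x = 2*3*-2.2164 = -13.2985, grad_y = 2*2*-3.6782 = -14.7128
  x_4 = -2.2164 - 0.02*-13.2985 = -1.9504
  y_4 = -3.6782 - 0.02*-14.7128 = -3.384
f(-1.9504, -3.384) = 3*(-1.9504)^2 + 2*(-3.384)^2 = 34.315


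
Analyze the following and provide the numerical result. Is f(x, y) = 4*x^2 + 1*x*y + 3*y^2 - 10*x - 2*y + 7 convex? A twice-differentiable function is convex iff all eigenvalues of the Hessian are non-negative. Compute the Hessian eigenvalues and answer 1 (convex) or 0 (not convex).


The Hessian of f(x,y) = 4*x^2 + 1*x*y + 3*y^2 - 10*x - 2*y + 7 is:
H = [[8, 1], [1, 6]]
Trace = 8 + 6 = 14
Determinant = 8*6 - (1)^2 = 47
Discriminant = (14)^2 - 4*47 = 8.0
Eigenvalues: lambda_1 = 5.5858, lambda_2 = 8.4142
The function is convex.

1


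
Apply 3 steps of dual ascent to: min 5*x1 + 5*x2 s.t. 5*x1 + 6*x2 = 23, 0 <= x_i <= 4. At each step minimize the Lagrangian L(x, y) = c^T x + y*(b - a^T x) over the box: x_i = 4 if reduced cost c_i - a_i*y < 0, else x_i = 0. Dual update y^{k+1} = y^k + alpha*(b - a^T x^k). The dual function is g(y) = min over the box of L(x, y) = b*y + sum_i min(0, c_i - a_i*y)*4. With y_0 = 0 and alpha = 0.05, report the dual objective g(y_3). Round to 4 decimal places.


Dual ascent for LP: min 5*x1 + 5*x2, 5*x1 + 6*x2 = 23, 0 <= x_i <= 4
Step 1: y^k = 0.0, reduced costs: (5.0, 5.0)
  x^k = (0.0, 0.0), subgradient = b - a^T x = 23.0
  y^{k+1} = 0.0 + 0.05*23.0 = 1.15
Step 2: y^k = 1.15, reduced costs: (-0.75, -1.9)
  x^k = (4.0, 4.0), subgradient = b - a^T x = -21.0
  y^{k+1} = 1.15 + 0.05*-21.0 = 0.1
Step 3: y^k = 0.1, reduced costs: (4.5, 4.4)
  x^k = (0.0, 0.0), subgradient = b - a^T x = 23.0
  y^{k+1} = 0.1 + 0.05*23.0 = 1.25
Dual objective at y_3 = 1.25: reduced costs (-1.25, -2.5), box minimizer x = (4.0, 4.0)
g(y_3) = b*y + (c1 - a1*y)*x1 + (c2 - a2*y)*x2 = 23*1.25 + (-1.25)*4.0 + (-2.5)*4.0 = 28.75 - 5.0 - 10.0 = 13.75


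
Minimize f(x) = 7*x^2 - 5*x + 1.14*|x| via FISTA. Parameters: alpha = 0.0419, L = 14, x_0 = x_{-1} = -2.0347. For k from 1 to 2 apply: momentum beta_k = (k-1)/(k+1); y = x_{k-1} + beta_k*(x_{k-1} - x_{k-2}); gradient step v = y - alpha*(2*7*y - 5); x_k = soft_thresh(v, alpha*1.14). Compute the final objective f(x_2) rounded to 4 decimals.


FISTA on f(x) = 7*x^2 - 5*x + 1.14*|x|
L = 14, alpha = 0.0419
Iteration 1: beta = 0.0, y = -2.0347 + 0.0*(-2.0347 + 2.0347) = -2.0347
  grad(y) = -33.4858, v = y - alpha*grad = -0.6316
  prox(v) = soft_thresh(-0.6316, 0.0478) = -0.5839
Iteration 2: beta = 0.3333, y = -0.5839 + 0.3333*(-0.5839 + 2.0347) = -0.1003
  grad(y) = -6.4038, v = y - alpha*grad = 0.168
  prox(v) = soft_thresh(0.168, 0.0478) = 0.1203
f(x_2) = 7*0.1203^2 - 5*0.1203 + 1.14*|0.1203| = -0.363


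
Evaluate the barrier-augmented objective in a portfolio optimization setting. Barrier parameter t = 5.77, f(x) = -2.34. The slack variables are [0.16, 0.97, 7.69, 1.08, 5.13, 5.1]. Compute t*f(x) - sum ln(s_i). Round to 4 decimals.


Step 1: Compute log-barrier.
ln values: [-1.8326, -0.0305, 2.0399, 0.077, 1.6351, 1.6292]
phi = -(-1.8326 - 0.0305 + 2.0399 + 0.077 + 1.6351 + 1.6292) = -3.5182
Step 2: Compute augmented objective.
t*f(x) = 5.77*-2.34 = -13.5018
Total = -13.5018 - 3.5182 = -17.02


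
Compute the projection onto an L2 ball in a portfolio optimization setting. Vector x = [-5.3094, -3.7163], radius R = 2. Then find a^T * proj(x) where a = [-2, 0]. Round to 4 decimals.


Step 1: Compute ||x|| (intermediates to 6 decimals).
||x|| = sqrt((-5.3094)^2 + (-3.7163)^2) = 6.480788
Step 2: Project.
Since ||x|| > R, scale = R/||x|| = 2/6.480788 = 0.308604, proj(x) = scale * x
proj(x) = [-1.638502, -1.146865]
Step 3: Dot product.
a^T * proj(x) = -2*(-1.638502) + 0*(-1.146865) = 3.277


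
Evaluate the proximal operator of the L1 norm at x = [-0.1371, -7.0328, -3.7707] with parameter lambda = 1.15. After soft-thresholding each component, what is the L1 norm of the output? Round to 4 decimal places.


Soft-thresholding with lambda = 1.15:
prox(-0.1371) = sign(-0.1371)*max(|-0.1371| - 1.15, 0) = 0.0
prox(-7.0328) = sign(-7.0328)*max(|-7.0328| - 1.15, 0) = -5.8828
prox(-3.7707) = sign(-3.7707)*max(|-3.7707| - 1.15, 0) = -2.6207
prox(x) = [0.0, -5.8828, -2.6207]
||prox(x)||_1 = 0.0 + 5.8828 + 2.6207 = 8.5035


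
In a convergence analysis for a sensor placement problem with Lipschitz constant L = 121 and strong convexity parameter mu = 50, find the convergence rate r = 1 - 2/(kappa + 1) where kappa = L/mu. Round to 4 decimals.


Step 1: Compute the condition number.
kappa = L/mu = 121/50 = 2.42
Step 2: Compute the convergence rate.
r = 1 - 2/(kappa + 1) = 1 - 2*mu/(L + mu) = (L - mu)/(L + mu) = 71/171 = 0.4152


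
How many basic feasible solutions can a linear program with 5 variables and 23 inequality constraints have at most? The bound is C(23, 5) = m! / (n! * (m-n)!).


Each vertex corresponds to some choice of n active constraints out of m, so the number of vertices is at most C(m, n) = m! / (n!(m-n)!).
m = 23, n = 5
Numerator: 23 * 22 * 21 * 20 * 19
Denominator: 5! = 120
C(23, 5) = 33649


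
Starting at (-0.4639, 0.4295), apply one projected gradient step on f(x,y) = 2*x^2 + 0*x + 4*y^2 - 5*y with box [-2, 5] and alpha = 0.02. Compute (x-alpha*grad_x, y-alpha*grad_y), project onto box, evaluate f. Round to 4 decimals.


Step 1: Compute gradient at (-0.4639, 0.4295).
grad_x = 2*2*-0.4639 + 0 = -1.8556
grad_y = 2*4*0.4295 - 5 = -1.564
Step 2: Gradient step.
x_raw = -0.4639 - 0.02*-1.8556 = -0.4268
y_raw = 0.4295 - 0.02*-1.564 = 0.4608
Step 3: Project onto [-2, 5].
x_proj = clip(-0.4268) = -0.4268
y_proj = clip(0.4608) = 0.4608
Step 4: Evaluate f.
f(-0.4268, 0.4608) = -1.0903


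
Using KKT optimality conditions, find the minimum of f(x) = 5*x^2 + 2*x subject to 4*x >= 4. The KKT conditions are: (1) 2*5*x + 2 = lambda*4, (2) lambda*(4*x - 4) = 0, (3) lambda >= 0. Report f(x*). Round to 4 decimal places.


Step 1: Try lambda = 0 (constraint inactive).
x_unc = -2/(2*5) = -0.2
Check: 4*-0.2 = -0.8 < 4 -- violated!
Step 2: Constraint must be active: 4*x = 4
x* = 4/4 = 1.0
lambda = (2*5*1.0 + 2)/4 = 3.0
Step 3: Compute optimal value.
f(x*) = 5*1.0^2 + 2*1.0 = 7.0


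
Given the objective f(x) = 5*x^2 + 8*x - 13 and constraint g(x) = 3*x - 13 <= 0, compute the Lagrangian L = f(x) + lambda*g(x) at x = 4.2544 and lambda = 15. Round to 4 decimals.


Step 1: Evaluate f(x).
f(4.2544) = 5*4.2544^2 + 8*4.2544 - 13 = 111.5348
Step 2: Evaluate g(x).
g(4.2544) = 3*4.2544 - 13 = -0.2368
Step 3: Compute Lagrangian.
L = 111.5348 + 15*-0.2368 = 107.9828


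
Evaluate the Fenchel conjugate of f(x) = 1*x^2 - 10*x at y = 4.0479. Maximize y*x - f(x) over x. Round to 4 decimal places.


f*(y) = sup_x {y*x - a*x^2 - b*x} = sup_x {(y-b)*x - a*x^2}
FOC: (y - b) - 2a*x = 0 => x* = (y - b)/(2a)
x* = (4.0479 + 10)/(2*1) = 7.024
f*(4.0479) = (y-b)^2/(4a) = (4.0479 + 10)^2/(4*1)
= 197.3435/4 = 49.3359


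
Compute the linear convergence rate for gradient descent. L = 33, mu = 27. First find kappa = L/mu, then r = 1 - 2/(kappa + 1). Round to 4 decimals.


Step 1: Compute the condition number.
kappa = L/mu = 33/27 = 1.2222
Step 2: Compute the convergence rate.
r = 1 - 2/(kappa + 1) = 1 - 2*mu/(L + mu) = (L - mu)/(L + mu) = 6/60 = 0.1


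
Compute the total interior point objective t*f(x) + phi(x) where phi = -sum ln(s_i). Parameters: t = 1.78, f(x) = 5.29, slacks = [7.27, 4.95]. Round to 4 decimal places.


Step 1: Compute log-barrier.
ln values: [1.9838, 1.5994]
phi = -(1.9838 + 1.5994) = -3.5831
Step 2: Compute augmented objective.
t*f(x) = 1.78*5.29 = 9.4162
Total = 9.4162 - 3.5831 = 5.8331


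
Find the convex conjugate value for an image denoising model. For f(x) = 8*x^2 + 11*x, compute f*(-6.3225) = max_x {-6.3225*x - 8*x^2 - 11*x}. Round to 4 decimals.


f*(y) = sup_x {y*x - a*x^2 - b*x} = sup_x {(y-b)*x - a*x^2}
FOC: (y - b) - 2a*x = 0 => x* = (y - b)/(2a)
x* = (-6.3225 - 11)/(2*8) = -1.0827
f*(-6.3225) = (y-b)^2/(4a) = (-6.3225 - 11)^2/(4*8)
= 300.069/32 = 9.3772


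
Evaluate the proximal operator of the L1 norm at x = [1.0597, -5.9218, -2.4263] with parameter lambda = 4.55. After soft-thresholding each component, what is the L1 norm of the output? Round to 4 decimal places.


Soft-thresholding with lambda = 4.55:
prox(1.0597) = sign(1.0597)*max(|1.0597| - 4.55, 0) = 0.0
prox(-5.9218) = sign(-5.9218)*max(|-5.9218| - 4.55, 0) = -1.3718
prox(-2.4263) = sign(-2.4263)*max(|-2.4263| - 4.55, 0) = 0.0
prox(x) = [0.0, -1.3718, 0.0]
||prox(x)||_1 = 0.0 + 1.3718 + 0.0 = 1.3718


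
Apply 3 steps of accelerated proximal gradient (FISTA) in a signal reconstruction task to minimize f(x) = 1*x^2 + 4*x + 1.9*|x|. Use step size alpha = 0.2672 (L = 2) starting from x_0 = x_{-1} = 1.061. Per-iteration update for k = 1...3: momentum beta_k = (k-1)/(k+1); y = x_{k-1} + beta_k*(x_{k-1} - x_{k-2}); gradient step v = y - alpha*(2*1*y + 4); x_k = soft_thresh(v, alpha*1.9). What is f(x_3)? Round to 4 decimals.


FISTA on f(x) = 1*x^2 + 4*x + 1.9*|x|
L = 2, alpha = 0.2672
Iteration 1: beta = 0.0, y = 1.061 + 0.0*(1.061 - 1.061) = 1.061
  grad(y) = 6.122, v = y - alpha*grad = -0.5748
  prox(v) = soft_thresh(-0.5748, 0.5077) = -0.0671
Iteration 2: beta = 0.3333, y = -0.0671 + 0.3333*(-0.0671 - 1.061) = -0.4432
  grad(y) = 3.1137, v = y - alpha*grad = -1.2751
  prox(v) = soft_thresh(-1.2751, 0.5077) = -0.7675
Iteration 3: beta = 0.5, y = -0.7675 + 0.5*(-0.7675 + 0.0671) = -1.1176
  grad(y) = 1.7648, v = y - alpha*grad = -1.5892
  prox(v) = soft_thresh(-1.5892, 0.5077) = -1.0815
f(x_3) = 1*(-1.0815)^2 + 4*(-1.0815) + 1.9*|-1.0815| = -1.1015


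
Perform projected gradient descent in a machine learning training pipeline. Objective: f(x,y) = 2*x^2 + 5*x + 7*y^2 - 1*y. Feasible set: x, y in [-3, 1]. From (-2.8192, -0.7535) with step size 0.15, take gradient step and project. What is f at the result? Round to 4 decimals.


Step 1: Compute gradient at (-2.8192, -0.7535).
grad_x = 2*2*-2.8192 + 5 = -6.2768
grad_y = 2*7*-0.7535 - 1 = -11.549
Step 2: Gradient step.
x_raw = -2.8192 - 0.15*-6.2768 = -1.8777
y_raw = -0.7535 - 0.15*-11.549 = 0.9789
Step 3: Project onto [-3, 1].
x_proj = clip(-1.8777) = -1.8777
y_proj = clip(0.9789) = 0.9789
Step 4: Evaluate f.
f(-1.8777, 0.9789) = 3.3911


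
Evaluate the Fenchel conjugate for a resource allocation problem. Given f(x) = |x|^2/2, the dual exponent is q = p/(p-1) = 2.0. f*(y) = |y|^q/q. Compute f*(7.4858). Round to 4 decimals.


The conjugate exponent q satisfies 1/p + 1/q = 1.
p = 2, so q = 2/(2 - 1) = 2.0
|y|^q = 7.4858^2.0 = 56.0372
f*(7.4858) = 56.0372 / 2.0 = 28.0186


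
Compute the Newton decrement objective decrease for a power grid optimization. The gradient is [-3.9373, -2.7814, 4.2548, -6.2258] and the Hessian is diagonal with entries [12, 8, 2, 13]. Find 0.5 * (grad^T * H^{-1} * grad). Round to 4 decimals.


Step 1: H is diagonal, so H^(-1) * g = [-0.3281, -0.3477, 2.1274, -0.4789].
Step 2: g^T H^(-1) g = sum_i g_i^2 / H_ii
  = (-3.9373)^2/12 + (-2.7814)^2/8 + (4.2548)^2/2 + (-6.2258)^2/13
  = 1.2919 + 0.967 + 9.0517 + 2.9816 = 14.2921
Step 3: Objective decrease = 0.5 * g^T H^(-1) g = 7.1461


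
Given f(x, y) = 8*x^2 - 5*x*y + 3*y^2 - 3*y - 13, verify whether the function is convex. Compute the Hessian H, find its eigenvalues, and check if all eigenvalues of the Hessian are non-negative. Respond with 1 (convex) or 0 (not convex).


The Hessian of f(x,y) = 8*x^2 - 5*x*y + 3*y^2 - 3*y - 13 is:
H = [[16, -5], [-5, 6]]
Trace = 16 + 6 = 22
Determinant = 16*6 - (-5)^2 = 71
Discriminant = (22)^2 - 4*71 = 200.0
Eigenvalues: lambda_1 = 3.9289, lambda_2 = 18.0711
The function is convex.

1


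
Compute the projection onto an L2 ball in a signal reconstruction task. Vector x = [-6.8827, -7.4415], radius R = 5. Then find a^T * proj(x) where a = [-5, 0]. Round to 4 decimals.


Step 1: Compute ||x|| (intermediates to 6 decimals).
||x|| = sqrt((-6.8827)^2 + (-7.4415)^2) = 10.136443
Step 2: Project.
Since ||x|| > R, scale = R/||x|| = 5/10.136443 = 0.49327, proj(x) = scale * x
proj(x) = [-3.395029, -3.670669]
Step 3: Dot product.
a^T * proj(x) = -5*(-3.395029) + 0*(-3.670669) = 16.9751


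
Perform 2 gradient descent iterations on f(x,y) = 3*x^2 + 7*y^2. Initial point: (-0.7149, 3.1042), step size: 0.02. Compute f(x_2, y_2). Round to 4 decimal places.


Gradient descent on f(x,y) = 3*x^2 + 7*y^2.
Starting point: (-0.7149, 3.1042), alpha = 0.02
Step 1: grad_x = 2*3*-0.7149 = -4.2894, grad_y = 2*7*3.1042 = 43.4588
  x_1 = -0.7149 - 0.02*-4.2894 = -0.6291
  y_1 = 3.1042 - 0.02*43.4588 = 2.235
Step 2: grad_x = 2*3*-0.6291 = -3.7747, grad_y = 2*7*2.235 = 31.2903
  x_2 = -0.6291 - 0.02*-3.7747 = -0.5536
  y_2 = 2.235 - 0.02*31.2903 = 1.6092
f(-0.5536, 1.6092) = 3*(-0.5536)^2 + 7*1.6092^2 = 19.0465


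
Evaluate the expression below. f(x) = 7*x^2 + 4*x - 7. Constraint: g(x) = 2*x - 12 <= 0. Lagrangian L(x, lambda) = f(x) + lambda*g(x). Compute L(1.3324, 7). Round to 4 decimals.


Step 1: Evaluate f(x).
f(1.3324) = 7*1.3324^2 + 4*1.3324 - 7 = 10.7566
Step 2: Evaluate g(x).
g(1.3324) = 2*1.3324 - 12 = -9.3352
Step 3: Compute Lagrangian.
L = 10.7566 + 7*-9.3352 = -54.5898


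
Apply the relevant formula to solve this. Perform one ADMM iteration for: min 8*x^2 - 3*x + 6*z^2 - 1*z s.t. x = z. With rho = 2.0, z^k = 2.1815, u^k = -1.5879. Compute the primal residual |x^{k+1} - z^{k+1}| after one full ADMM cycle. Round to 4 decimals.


ADMM iteration with rho = 2.0, z^k = 2.1815, u^k = -1.5879
Step 1: x-update.
Minimize 8*x^2 - 3*x + (2.0/2)*(x - 2.1815 - 1.5879)^2
FOC: (2*8 + 2.0)*x = 3 + 2.0*(2.1815 + 1.5879)
x^{k+1} = 0.5855
Step 2: z-update.
Minimize 6*z^2 - 1*z + (2.0/2)*(0.5855 - z - 1.5879)^2
FOC: (2*6 + 2.0)*z = 1 + 2.0*(0.5855 - 1.5879)
z^{k+1} = -0.0718
Step 3: u-update.
u^{k+1} = -1.5879 + 0.5855 + 0.0718 = -0.9306
Step 4: Primal residual = |0.5855 + 0.0718| = 0.6573
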